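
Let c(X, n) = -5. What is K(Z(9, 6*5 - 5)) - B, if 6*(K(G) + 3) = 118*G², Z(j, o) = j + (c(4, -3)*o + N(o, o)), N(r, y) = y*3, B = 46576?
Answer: -40558/3 ≈ -13519.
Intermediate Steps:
N(r, y) = 3*y
Z(j, o) = j - 2*o (Z(j, o) = j + (-5*o + 3*o) = j - 2*o)
K(G) = -3 + 59*G²/3 (K(G) = -3 + (118*G²)/6 = -3 + 59*G²/3)
K(Z(9, 6*5 - 5)) - B = (-3 + 59*(9 - 2*(6*5 - 5))²/3) - 1*46576 = (-3 + 59*(9 - 2*(30 - 5))²/3) - 46576 = (-3 + 59*(9 - 2*25)²/3) - 46576 = (-3 + 59*(9 - 50)²/3) - 46576 = (-3 + (59/3)*(-41)²) - 46576 = (-3 + (59/3)*1681) - 46576 = (-3 + 99179/3) - 46576 = 99170/3 - 46576 = -40558/3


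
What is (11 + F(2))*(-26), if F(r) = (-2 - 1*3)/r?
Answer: -221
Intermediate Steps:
F(r) = -5/r (F(r) = (-2 - 3)/r = -5/r)
(11 + F(2))*(-26) = (11 - 5/2)*(-26) = (17/2)*(-26) = -221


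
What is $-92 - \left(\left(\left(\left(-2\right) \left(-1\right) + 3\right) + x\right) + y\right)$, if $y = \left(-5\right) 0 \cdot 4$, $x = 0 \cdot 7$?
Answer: $-97$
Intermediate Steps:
$x = 0$
$y = 0$ ($y = 0 \cdot 4 = 0$)
$-92 - \left(\left(\left(\left(-2\right) \left(-1\right) + 3\right) + x\right) + y\right) = -92 - \left(\left(\left(\left(-2\right) \left(-1\right) + 3\right) + 0\right) + 0\right) = -92 - \left(\left(\left(2 + 3\right) + 0\right) + 0\right) = -92 - \left(\left(5 + 0\right) + 0\right) = -92 - \left(5 + 0\right) = -92 - 5 = -97$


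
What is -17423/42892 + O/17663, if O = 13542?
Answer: 273101015/757601396 ≈ 0.36048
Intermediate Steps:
-17423/42892 + O/17663 = -17423/42892 + 13542/17663 = 273101015/757601396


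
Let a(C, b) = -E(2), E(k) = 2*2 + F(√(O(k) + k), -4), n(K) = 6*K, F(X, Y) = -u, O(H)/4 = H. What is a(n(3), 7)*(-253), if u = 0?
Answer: 1012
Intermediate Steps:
O(H) = 4*H
F(X, Y) = 0 (F(X, Y) = -1*0 = 0)
E(k) = 4 (E(k) = 2*2 + 0 = 4 + 0 = 4)
a(C, b) = -4 (a(C, b) = -1*4 = -4)
a(n(3), 7)*(-253) = -4*(-253) = 1012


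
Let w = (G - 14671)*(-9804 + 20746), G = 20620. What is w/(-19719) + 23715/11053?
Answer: -11412950503/3459589 ≈ -3298.9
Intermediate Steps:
w = 65093958 (w = (20620 - 14671)*(-9804 + 20746) = 5949*10942 = 65093958)
w/(-19719) + 23715/11053 = 65093958/(-19719) + 23715/11053 = 65093958*(-1/19719) + 23715*(1/11053) = -7232662/2191 + 23715/11053 = -11412950503/3459589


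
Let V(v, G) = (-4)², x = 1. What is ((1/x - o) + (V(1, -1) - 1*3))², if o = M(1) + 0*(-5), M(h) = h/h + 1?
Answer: 144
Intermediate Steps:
V(v, G) = 16
M(h) = 2 (M(h) = 1 + 1 = 2)
o = 2 (o = 2 + 0*(-5) = 2 + 0 = 2)
((1/x - o) + (V(1, -1) - 1*3))² = ((1/1 - 1*2) + (16 - 1*3))² = ((1 - 2) + (16 - 3))² = (-1 + 13)² = 12² = 144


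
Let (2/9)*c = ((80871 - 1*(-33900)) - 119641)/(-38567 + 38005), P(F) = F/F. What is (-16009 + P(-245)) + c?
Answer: -8974581/562 ≈ -15969.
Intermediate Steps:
P(F) = 1
c = 21915/562 (c = 9*(((80871 - 1*(-33900)) - 119641)/(-38567 + 38005))/2 = 9*(((80871 + 33900) - 119641)/(-562))/2 = 9*((114771 - 119641)*(-1/562))/2 = 9*(-4870*(-1/562))/2 = (9/2)*(2435/281) = 21915/562 ≈ 38.995)
(-16009 + P(-245)) + c = (-16009 + 1) + 21915/562 = -16008 + 21915/562 = -8974581/562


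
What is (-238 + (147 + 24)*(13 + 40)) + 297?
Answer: 9122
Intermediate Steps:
(-238 + (147 + 24)*(13 + 40)) + 297 = (-238 + 171*53) + 297 = (-238 + 9063) + 297 = 8825 + 297 = 9122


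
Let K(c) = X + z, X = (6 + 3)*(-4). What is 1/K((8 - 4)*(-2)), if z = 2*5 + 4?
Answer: -1/22 ≈ -0.045455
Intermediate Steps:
z = 14 (z = 10 + 4 = 14)
X = -36 (X = 9*(-4) = -36)
K(c) = -22 (K(c) = -36 + 14 = -22)
1/K((8 - 4)*(-2)) = 1/(-22) = -1/22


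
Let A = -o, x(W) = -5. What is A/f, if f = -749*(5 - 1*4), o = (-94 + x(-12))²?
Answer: 9801/749 ≈ 13.085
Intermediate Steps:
o = 9801 (o = (-94 - 5)² = (-99)² = 9801)
f = -749 (f = -749*(5 - 4) = -749*1 = -749)
A = -9801 (A = -1*9801 = -9801)
A/f = -9801/(-749) = -9801*(-1/749) = 9801/749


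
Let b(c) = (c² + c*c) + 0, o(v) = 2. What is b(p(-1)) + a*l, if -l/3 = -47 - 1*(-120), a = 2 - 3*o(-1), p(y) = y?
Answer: 878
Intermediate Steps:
b(c) = 2*c² (b(c) = (c² + c²) + 0 = 2*c² + 0 = 2*c²)
a = -4 (a = 2 - 3*2 = 2 - 6 = -4)
l = -219 (l = -3*(-47 - 1*(-120)) = -3*(-47 + 120) = -3*73 = -219)
b(p(-1)) + a*l = 2*(-1)² - 4*(-219) = 2*1 + 876 = 2 + 876 = 878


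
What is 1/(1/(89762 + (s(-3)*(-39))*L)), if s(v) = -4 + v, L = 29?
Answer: 97679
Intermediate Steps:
1/(1/(89762 + (s(-3)*(-39))*L)) = 1/(1/(89762 + ((-4 - 3)*(-39))*29)) = 1/(1/(89762 - 7*(-39)*29)) = 1/(1/(89762 + 273*29)) = 1/(1/(89762 + 7917)) = 1/(1/97679) = 97679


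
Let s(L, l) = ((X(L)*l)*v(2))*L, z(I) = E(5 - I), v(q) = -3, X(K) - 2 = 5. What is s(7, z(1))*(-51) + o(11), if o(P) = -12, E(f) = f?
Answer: 29976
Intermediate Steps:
X(K) = 7 (X(K) = 2 + 5 = 7)
z(I) = 5 - I
s(L, l) = -21*L*l (s(L, l) = ((7*l)*(-3))*L = (-21*l)*L = -21*L*l)
s(7, z(1))*(-51) + o(11) = -21*7*(5 - 1*1)*(-51) - 12 = -21*7*(5 - 1)*(-51) - 12 = -21*7*4*(-51) - 12 = -588*(-51) - 12 = 29988 - 12 = 29976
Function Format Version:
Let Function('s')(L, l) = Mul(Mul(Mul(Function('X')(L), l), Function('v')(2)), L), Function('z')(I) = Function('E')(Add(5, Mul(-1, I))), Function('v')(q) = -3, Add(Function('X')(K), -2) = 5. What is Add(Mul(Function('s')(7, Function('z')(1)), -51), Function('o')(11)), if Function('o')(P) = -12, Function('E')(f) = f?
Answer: 29976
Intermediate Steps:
Function('X')(K) = 7 (Function('X')(K) = Add(2, 5) = 7)
Function('z')(I) = Add(5, Mul(-1, I))
Function('s')(L, l) = Mul(-21, L, l) (Function('s')(L, l) = Mul(Mul(Mul(7, l), -3), L) = Mul(Mul(-21, l), L) = Mul(-21, L, l))
Add(Mul(Function('s')(7, Function('z')(1)), -51), Function('o')(11)) = Add(Mul(Mul(-21, 7, Add(5, Mul(-1, 1))), -51), -12) = Add(Mul(Mul(-21, 7, Add(5, -1)), -51), -12) = Add(Mul(Mul(-21, 7, 4), -51), -12) = Add(Mul(-588, -51), -12) = Add(29988, -12) = 29976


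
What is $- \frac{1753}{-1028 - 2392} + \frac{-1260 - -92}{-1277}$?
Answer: $\frac{6233141}{4367340} \approx 1.4272$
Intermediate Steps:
$- \frac{1753}{-1028 - 2392} + \frac{-1260 - -92}{-1277} = - \frac{1753}{-1028 - 2392} + \left(-1260 + 92\right) \left(- \frac{1}{1277}\right) = - \frac{1753}{-3420} - - \frac{1168}{1277} = \left(-1753\right) \left(- \frac{1}{3420}\right) + \frac{1168}{1277} = \frac{1753}{3420} + \frac{1168}{1277} = \frac{6233141}{4367340}$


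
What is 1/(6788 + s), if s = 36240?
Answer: 1/43028 ≈ 2.3241e-5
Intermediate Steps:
1/(6788 + s) = 1/(6788 + 36240) = 1/43028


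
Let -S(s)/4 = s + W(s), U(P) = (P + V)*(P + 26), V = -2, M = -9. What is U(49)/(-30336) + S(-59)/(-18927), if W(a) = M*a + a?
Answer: -5534201/191389824 ≈ -0.028916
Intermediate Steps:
W(a) = -8*a (W(a) = -9*a + a = -8*a)
U(P) = (-2 + P)*(26 + P) (U(P) = (P - 2)*(P + 26) = (-2 + P)*(26 + P))
S(s) = 28*s (S(s) = -4*(s - 8*s) = -(-28)*s = 28*s)
U(49)/(-30336) + S(-59)/(-18927) = (-52 + 49² + 24*49)/(-30336) + (28*(-59))/(-18927) = (-52 + 2401 + 1176)*(-1/30336) - 1652*(-1/18927) = 3525*(-1/30336) + 1652/18927 = -1175/10112 + 1652/18927 = -5534201/191389824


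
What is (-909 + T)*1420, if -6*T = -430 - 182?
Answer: -1145940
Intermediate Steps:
T = 102 (T = -(-430 - 182)/6 = -1/6*(-612) = 102)
(-909 + T)*1420 = (-909 + 102)*1420 = -807*1420 = -1145940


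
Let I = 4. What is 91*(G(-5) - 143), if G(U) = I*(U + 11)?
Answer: -10829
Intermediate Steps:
G(U) = 44 + 4*U (G(U) = 4*(U + 11) = 4*(11 + U) = 44 + 4*U)
91*(G(-5) - 143) = 91*((44 + 4*(-5)) - 143) = 91*((44 - 20) - 143) = 91*(24 - 143) = 91*(-119) = -10829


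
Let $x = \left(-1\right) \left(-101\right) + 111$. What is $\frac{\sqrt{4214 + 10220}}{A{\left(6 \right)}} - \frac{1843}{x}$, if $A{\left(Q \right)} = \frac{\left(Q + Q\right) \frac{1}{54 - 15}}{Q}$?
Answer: $- \frac{1843}{212} + \frac{39 \sqrt{14434}}{2} \approx 2334.1$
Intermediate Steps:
$A{\left(Q \right)} = \frac{2}{39}$ ($A{\left(Q \right)} = \frac{2 Q \frac{1}{39}}{Q} = \frac{\frac{2}{39} Q}{Q} = \frac{2}{39}$)
$x = 212$ ($x = 101 + 111 = 212$)
$\frac{\sqrt{4214 + 10220}}{A{\left(6 \right)}} - \frac{1843}{x} = \frac{\sqrt{4214 + 10220}}{\frac{2}{39}} - \frac{1843}{212} = \sqrt{14434} \cdot \frac{39}{2} - \frac{1843}{212} = \frac{39 \sqrt{14434}}{2} - \frac{1843}{212} = - \frac{1843}{212} + \frac{39 \sqrt{14434}}{2}$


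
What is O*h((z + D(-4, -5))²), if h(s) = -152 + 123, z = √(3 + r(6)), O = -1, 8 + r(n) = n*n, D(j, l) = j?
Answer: 29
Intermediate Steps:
r(n) = -8 + n² (r(n) = -8 + n*n = -8 + n²)
z = √31 (z = √(3 + (-8 + 6²)) = √(3 + (-8 + 36)) = √(3 + 28) = √31 ≈ 5.5678)
h(s) = -29
O*h((z + D(-4, -5))²) = -1*(-29) = 29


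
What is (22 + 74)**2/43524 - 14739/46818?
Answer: -2243/21762 ≈ -0.10307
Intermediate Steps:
(22 + 74)**2/43524 - 14739/46818 = 96**2*(1/43524) - 14739*1/46818 = 9216*(1/43524) - 17/54 = 256/1209 - 17/54 = -2243/21762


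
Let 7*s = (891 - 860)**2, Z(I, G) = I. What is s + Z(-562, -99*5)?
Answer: -2973/7 ≈ -424.71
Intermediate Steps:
s = 961/7 (s = (891 - 860)**2/7 = (1/7)*31**2 = (1/7)*961 = 961/7 ≈ 137.29)
s + Z(-562, -99*5) = 961/7 - 562 = -2973/7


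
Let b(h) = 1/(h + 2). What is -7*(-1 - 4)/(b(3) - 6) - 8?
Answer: -407/29 ≈ -14.034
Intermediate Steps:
b(h) = 1/(2 + h)
-7*(-1 - 4)/(b(3) - 6) - 8 = -7*(-1 - 4)/(1/(2 + 3) - 6) - 8 = -(-35)/(1/5 - 6) - 8 = -(-35)/(⅕ - 6) - 8 = -(-35)/(-29/5) - 8 = -(-35)*(-5)/29 - 8 = -7*25/29 - 8 = -175/29 - 8 = -407/29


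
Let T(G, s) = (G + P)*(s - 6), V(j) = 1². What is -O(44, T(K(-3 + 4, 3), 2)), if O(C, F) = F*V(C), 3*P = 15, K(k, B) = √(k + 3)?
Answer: 28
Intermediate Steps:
K(k, B) = √(3 + k)
P = 5 (P = (⅓)*15 = 5)
V(j) = 1
T(G, s) = (-6 + s)*(5 + G) (T(G, s) = (G + 5)*(s - 6) = (5 + G)*(-6 + s) = (-6 + s)*(5 + G))
O(C, F) = F (O(C, F) = F*1 = F)
-O(44, T(K(-3 + 4, 3), 2)) = -(-30 - 6*√(3 + (-3 + 4)) + 5*2 + √(3 + (-3 + 4))*2) = -(-30 - 6*√(3 + 1) + 10 + √(3 + 1)*2) = -(-30 - 6*√4 + 10 + √4*2) = -(-30 - 6*2 + 10 + 2*2) = -(-30 - 12 + 10 + 4) = -1*(-28) = 28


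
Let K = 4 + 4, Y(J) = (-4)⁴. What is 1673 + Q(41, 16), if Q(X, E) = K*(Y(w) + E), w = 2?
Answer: 3849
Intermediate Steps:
Y(J) = 256
K = 8
Q(X, E) = 2048 + 8*E (Q(X, E) = 8*(256 + E) = 2048 + 8*E)
1673 + Q(41, 16) = 1673 + (2048 + 8*16) = 1673 + (2048 + 128) = 1673 + 2176 = 3849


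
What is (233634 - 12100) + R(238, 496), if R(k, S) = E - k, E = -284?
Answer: 221012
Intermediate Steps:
R(k, S) = -284 - k
(233634 - 12100) + R(238, 496) = (233634 - 12100) + (-284 - 1*238) = 221534 + (-284 - 238) = 221534 - 522 = 221012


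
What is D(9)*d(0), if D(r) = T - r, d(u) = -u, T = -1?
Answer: 0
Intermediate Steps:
D(r) = -1 - r
D(9)*d(0) = (-1 - 1*9)*(-1*0) = (-1 - 9)*0 = -10*0 = 0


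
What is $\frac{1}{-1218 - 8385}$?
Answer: $- \frac{1}{9603} \approx -0.00010413$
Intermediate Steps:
$\frac{1}{-1218 - 8385} = \frac{1}{-9603} = - \frac{1}{9603}$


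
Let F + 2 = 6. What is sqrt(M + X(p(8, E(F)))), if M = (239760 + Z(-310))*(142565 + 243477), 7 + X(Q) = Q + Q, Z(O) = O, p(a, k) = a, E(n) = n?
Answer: sqrt(92437756909) ≈ 3.0404e+5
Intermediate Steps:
F = 4 (F = -2 + 6 = 4)
X(Q) = -7 + 2*Q (X(Q) = -7 + (Q + Q) = -7 + 2*Q)
M = 92437756900 (M = (239760 - 310)*(142565 + 243477) = 239450*386042 = 92437756900)
sqrt(M + X(p(8, E(F)))) = sqrt(92437756900 + (-7 + 2*8)) = sqrt(92437756900 + (-7 + 16)) = sqrt(92437756900 + 9) = sqrt(92437756909)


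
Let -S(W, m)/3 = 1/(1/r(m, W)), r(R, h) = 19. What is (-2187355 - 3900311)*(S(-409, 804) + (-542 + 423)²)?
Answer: -85860441264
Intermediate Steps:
S(W, m) = -57 (S(W, m) = -3/(1/19) = -3/1/19 = -3*19 = -57)
(-2187355 - 3900311)*(S(-409, 804) + (-542 + 423)²) = (-2187355 - 3900311)*(-57 + (-542 + 423)²) = -6087666*(-57 + (-119)²) = -6087666*(-57 + 14161) = -6087666*14104 = -85860441264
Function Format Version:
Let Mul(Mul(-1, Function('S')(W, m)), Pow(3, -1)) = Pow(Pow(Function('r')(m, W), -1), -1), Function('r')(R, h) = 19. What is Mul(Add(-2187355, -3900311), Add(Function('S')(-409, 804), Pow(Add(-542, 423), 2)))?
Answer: -85860441264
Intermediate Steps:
Function('S')(W, m) = -57 (Function('S')(W, m) = Mul(-3, Pow(Pow(19, -1), -1)) = Mul(-3, Pow(Rational(1, 19), -1)) = Mul(-3, 19) = -57)
Mul(Add(-2187355, -3900311), Add(Function('S')(-409, 804), Pow(Add(-542, 423), 2))) = Mul(Add(-2187355, -3900311), Add(-57, Pow(Add(-542, 423), 2))) = Mul(-6087666, Add(-57, Pow(-119, 2))) = Mul(-6087666, Add(-57, 14161)) = Mul(-6087666, 14104) = -85860441264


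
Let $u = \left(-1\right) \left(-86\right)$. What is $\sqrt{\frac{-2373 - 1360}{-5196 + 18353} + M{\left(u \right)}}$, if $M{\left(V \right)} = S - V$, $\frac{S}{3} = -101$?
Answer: $\frac{i \sqrt{67387601542}}{13157} \approx 19.73 i$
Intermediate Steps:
$S = -303$ ($S = 3 \left(-101\right) = -303$)
$u = 86$
$M{\left(V \right)} = -303 - V$
$\sqrt{\frac{-2373 - 1360}{-5196 + 18353} + M{\left(u \right)}} = \sqrt{\frac{-2373 - 1360}{-5196 + 18353} - 389} = \sqrt{- \frac{3733}{13157} - 389} = \sqrt{- \frac{5121806}{13157}} = \frac{i \sqrt{67387601542}}{13157}$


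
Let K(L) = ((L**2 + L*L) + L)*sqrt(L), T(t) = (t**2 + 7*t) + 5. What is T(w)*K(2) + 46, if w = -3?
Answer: 46 - 70*sqrt(2) ≈ -52.995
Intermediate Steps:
T(t) = 5 + t**2 + 7*t
K(L) = sqrt(L)*(L + 2*L**2) (K(L) = ((L**2 + L**2) + L)*sqrt(L) = (2*L**2 + L)*sqrt(L) = (L + 2*L**2)*sqrt(L) = sqrt(L)*(L + 2*L**2))
T(w)*K(2) + 46 = (5 + (-3)**2 + 7*(-3))*(2**(3/2)*(1 + 2*2)) + 46 = (5 + 9 - 21)*((2*sqrt(2))*(1 + 4)) + 46 = -7*2*sqrt(2)*5 + 46 = -70*sqrt(2) + 46 = 46 - 70*sqrt(2)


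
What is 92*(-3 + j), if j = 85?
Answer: 7544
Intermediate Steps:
92*(-3 + j) = 92*(-3 + 85) = 92*82 = 7544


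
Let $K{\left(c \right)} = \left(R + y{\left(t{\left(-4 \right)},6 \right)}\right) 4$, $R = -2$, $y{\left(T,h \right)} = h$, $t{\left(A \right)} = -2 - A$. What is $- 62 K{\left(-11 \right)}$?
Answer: $-992$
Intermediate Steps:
$K{\left(c \right)} = 16$ ($K{\left(c \right)} = \left(-2 + 6\right) 4 = 4 \cdot 4 = 16$)
$- 62 K{\left(-11 \right)} = \left(-62\right) 16 = -992$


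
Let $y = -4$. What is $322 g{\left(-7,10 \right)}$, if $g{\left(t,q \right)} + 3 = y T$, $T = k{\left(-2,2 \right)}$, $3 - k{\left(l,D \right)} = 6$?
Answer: $2898$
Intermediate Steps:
$k{\left(l,D \right)} = -3$ ($k{\left(l,D \right)} = 3 - 6 = -3$)
$T = -3$
$g{\left(t,q \right)} = 9$ ($g{\left(t,q \right)} = -3 - -12 = -3 + 12 = 9$)
$322 g{\left(-7,10 \right)} = 322 \cdot 9 = 2898$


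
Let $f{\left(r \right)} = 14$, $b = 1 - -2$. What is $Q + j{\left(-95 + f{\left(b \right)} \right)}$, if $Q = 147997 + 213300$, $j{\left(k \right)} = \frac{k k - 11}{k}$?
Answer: $\frac{29258507}{81} \approx 3.6122 \cdot 10^{5}$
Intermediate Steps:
$b = 3$ ($b = 1 + 2 = 3$)
$j{\left(k \right)} = \frac{-11 + k^{2}}{k}$ ($j{\left(k \right)} = \frac{k^{2} - 11}{k} = \frac{-11 + k^{2}}{k}$)
$Q = 361297$
$Q + j{\left(-95 + f{\left(b \right)} \right)} = 361297 + \left(\left(-95 + 14\right) - \frac{11}{-95 + 14}\right) = 361297 - \left(81 + \frac{11}{-81}\right) = 361297 - \frac{6550}{81} = \frac{29258507}{81}$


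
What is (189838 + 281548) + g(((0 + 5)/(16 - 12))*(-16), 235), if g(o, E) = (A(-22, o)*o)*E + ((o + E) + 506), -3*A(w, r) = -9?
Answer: 458007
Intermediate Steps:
A(w, r) = 3 (A(w, r) = -1/3*(-9) = 3)
g(o, E) = 506 + E + o + 3*E*o (g(o, E) = (3*o)*E + ((o + E) + 506) = 3*E*o + ((E + o) + 506) = 3*E*o + (506 + E + o) = 506 + E + o + 3*E*o)
(189838 + 281548) + g(((0 + 5)/(16 - 12))*(-16), 235) = (189838 + 281548) + (506 + 235 + ((0 + 5)/(16 - 12))*(-16) + 3*235*(((0 + 5)/(16 - 12))*(-16))) = 471386 + (506 + 235 + (5/4)*(-16) + 3*235*((5/4)*(-16))) = 471386 + (506 + 235 - 20 + 3*235*(-20)) = 471386 + (506 + 235 - 20 - 14100) = 471386 - 13379 = 458007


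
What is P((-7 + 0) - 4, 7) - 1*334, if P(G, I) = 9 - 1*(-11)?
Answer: -314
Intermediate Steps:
P(G, I) = 20 (P(G, I) = 9 + 11 = 20)
P((-7 + 0) - 4, 7) - 1*334 = 20 - 1*334 = 20 - 334 = -314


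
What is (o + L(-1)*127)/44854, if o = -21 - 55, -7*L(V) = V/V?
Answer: -659/313978 ≈ -0.0020989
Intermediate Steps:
L(V) = -⅐ (L(V) = -V/(7*V) = -⅐*1 = -⅐)
o = -76
(o + L(-1)*127)/44854 = (-76 - ⅐*127)/44854 = (-76 - 127/7)*(1/44854) = -659/7*1/44854 = -659/313978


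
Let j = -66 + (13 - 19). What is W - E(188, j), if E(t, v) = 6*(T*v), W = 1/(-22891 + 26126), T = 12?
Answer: 16770241/3235 ≈ 5184.0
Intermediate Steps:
W = 1/3235 ≈ 0.00030912
j = -72 (j = -66 - 6 = -72)
E(t, v) = 72*v (E(t, v) = 6*(12*v) = 72*v)
W - E(188, j) = 1/3235 - 72*(-72) = 1/3235 - 1*(-5184) = 1/3235 + 5184 = 16770241/3235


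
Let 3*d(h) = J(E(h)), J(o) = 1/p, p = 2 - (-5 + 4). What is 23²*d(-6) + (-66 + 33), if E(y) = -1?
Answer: 232/9 ≈ 25.778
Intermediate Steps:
p = 3 (p = 2 - 1*(-1) = 2 + 1 = 3)
J(o) = ⅓ (J(o) = 1/3 = ⅓)
d(h) = ⅑ (d(h) = (⅓)*(⅓) = ⅑)
23²*d(-6) + (-66 + 33) = 23²*(⅑) + (-66 + 33) = 529*(⅑) - 33 = 529/9 - 33 = 232/9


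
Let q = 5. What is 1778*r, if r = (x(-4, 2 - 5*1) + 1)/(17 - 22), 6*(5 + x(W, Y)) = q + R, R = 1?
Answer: 5334/5 ≈ 1066.8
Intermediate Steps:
x(W, Y) = -4 (x(W, Y) = -5 + (5 + 1)/6 = -5 + (⅙)*6 = -5 + 1 = -4)
r = ⅗ (r = (-4 + 1)/(17 - 22) = -3/(-5) = -3*(-⅕) = ⅗ ≈ 0.60000)
1778*r = 1778*(⅗) = 5334/5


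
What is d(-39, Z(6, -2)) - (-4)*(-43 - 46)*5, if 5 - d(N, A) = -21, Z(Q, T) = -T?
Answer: -1754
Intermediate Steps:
d(N, A) = 26 (d(N, A) = 5 - 1*(-21) = 5 + 21 = 26)
d(-39, Z(6, -2)) - (-4)*(-43 - 46)*5 = 26 - (-4)*(-43 - 46)*5 = 26 - (-4)*(-89*5) = 26 - (-4)*(-445) = 26 - 1*1780 = 26 - 1780 = -1754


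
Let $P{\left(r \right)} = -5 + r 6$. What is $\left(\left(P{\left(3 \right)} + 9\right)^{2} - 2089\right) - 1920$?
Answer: $-3525$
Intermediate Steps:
$P{\left(r \right)} = -5 + 6 r$
$\left(\left(P{\left(3 \right)} + 9\right)^{2} - 2089\right) - 1920 = \left(\left(\left(-5 + 6 \cdot 3\right) + 9\right)^{2} - 2089\right) - 1920 = \left(\left(\left(-5 + 18\right) + 9\right)^{2} - 2089\right) - 1920 = \left(\left(13 + 9\right)^{2} - 2089\right) - 1920 = \left(22^{2} - 2089\right) - 1920 = \left(484 - 2089\right) - 1920 = -1605 - 1920 = -3525$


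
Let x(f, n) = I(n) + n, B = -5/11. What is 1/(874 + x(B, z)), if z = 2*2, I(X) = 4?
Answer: 1/882 ≈ 0.0011338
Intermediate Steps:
z = 4
B = -5/11 (B = -5*1/11 = -5/11 ≈ -0.45455)
x(f, n) = 4 + n
1/(874 + x(B, z)) = 1/(874 + (4 + 4)) = 1/(874 + 8) = 1/882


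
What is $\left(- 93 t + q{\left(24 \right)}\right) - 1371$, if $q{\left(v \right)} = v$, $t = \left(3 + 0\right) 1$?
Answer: $-1626$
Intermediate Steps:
$t = 3$ ($t = 3 \cdot 1 = 3$)
$\left(- 93 t + q{\left(24 \right)}\right) - 1371 = \left(\left(-93\right) 3 + 24\right) - 1371 = \left(-279 + 24\right) - 1371 = -255 - 1371 = -1626$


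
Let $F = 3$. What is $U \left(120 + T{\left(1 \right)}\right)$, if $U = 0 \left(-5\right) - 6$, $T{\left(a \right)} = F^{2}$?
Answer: $-774$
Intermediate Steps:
$T{\left(a \right)} = 9$ ($T{\left(a \right)} = 3^{2} = 9$)
$U = -6$ ($U = 0 - 6 = -6$)
$U \left(120 + T{\left(1 \right)}\right) = - 6 \left(120 + 9\right) = \left(-6\right) 129 = -774$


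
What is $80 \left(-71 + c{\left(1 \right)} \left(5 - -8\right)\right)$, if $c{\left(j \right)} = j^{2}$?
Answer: $-4640$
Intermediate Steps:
$80 \left(-71 + c{\left(1 \right)} \left(5 - -8\right)\right) = 80 \left(-71 + 1^{2} \left(5 - -8\right)\right) = 80 \left(-71 + 1 \left(5 + 8\right)\right) = 80 \left(-71 + 1 \cdot 13\right) = 80 \left(-71 + 13\right) = 80 \left(-58\right) = -4640$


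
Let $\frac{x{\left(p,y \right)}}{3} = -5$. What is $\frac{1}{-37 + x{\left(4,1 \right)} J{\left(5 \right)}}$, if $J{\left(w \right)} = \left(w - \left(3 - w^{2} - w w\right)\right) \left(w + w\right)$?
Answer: $- \frac{1}{7837} \approx -0.0001276$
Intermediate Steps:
$x{\left(p,y \right)} = -15$ ($x{\left(p,y \right)} = 3 \left(-5\right) = -15$)
$J{\left(w \right)} = 2 w \left(-3 + w + 2 w^{2}\right)$ ($J{\left(w \right)} = \left(w + \left(\left(w^{2} + w^{2}\right) - 3\right)\right) 2 w = \left(w + \left(2 w^{2} - 3\right)\right) 2 w = \left(w + \left(-3 + 2 w^{2}\right)\right) 2 w = \left(-3 + w + 2 w^{2}\right) 2 w = 2 w \left(-3 + w + 2 w^{2}\right)$)
$\frac{1}{-37 + x{\left(4,1 \right)} J{\left(5 \right)}} = \frac{1}{-37 - 15 \cdot 2 \cdot 5 \left(-3 + 5 + 2 \cdot 5^{2}\right)} = \frac{1}{-37 - 15 \cdot 2 \cdot 5 \left(-3 + 5 + 2 \cdot 25\right)} = \frac{1}{-37 - 15 \cdot 2 \cdot 5 \left(-3 + 5 + 50\right)} = \frac{1}{-37 - 15 \cdot 2 \cdot 5 \cdot 52} = \frac{1}{-37 - 7800} = \frac{1}{-7837} = - \frac{1}{7837}$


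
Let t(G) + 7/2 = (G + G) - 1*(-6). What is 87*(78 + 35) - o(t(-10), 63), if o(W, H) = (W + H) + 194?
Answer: 19183/2 ≈ 9591.5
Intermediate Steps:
t(G) = 5/2 + 2*G (t(G) = -7/2 + ((G + G) - 1*(-6)) = -7/2 + (2*G + 6) = -7/2 + (6 + 2*G) = 5/2 + 2*G)
o(W, H) = 194 + H + W (o(W, H) = (H + W) + 194 = 194 + H + W)
87*(78 + 35) - o(t(-10), 63) = 87*(78 + 35) - (194 + 63 + (5/2 + 2*(-10))) = 87*113 - (194 + 63 + (5/2 - 20)) = 9831 - (194 + 63 - 35/2) = 9831 - 1*479/2 = 9831 - 479/2 = 19183/2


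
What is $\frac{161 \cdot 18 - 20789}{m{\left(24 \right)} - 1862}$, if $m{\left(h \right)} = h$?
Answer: $\frac{17891}{1838} \approx 9.7339$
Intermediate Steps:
$\frac{161 \cdot 18 - 20789}{m{\left(24 \right)} - 1862} = \frac{161 \cdot 18 - 20789}{24 - 1862} = \frac{2898 - 20789}{24 - 1862} = - \frac{17891}{-1838} = \left(-17891\right) \left(- \frac{1}{1838}\right) = \frac{17891}{1838}$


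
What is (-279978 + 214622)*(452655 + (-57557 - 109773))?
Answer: -18647700700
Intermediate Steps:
(-279978 + 214622)*(452655 + (-57557 - 109773)) = -65356*(452655 - 167330) = -65356*285325 = -18647700700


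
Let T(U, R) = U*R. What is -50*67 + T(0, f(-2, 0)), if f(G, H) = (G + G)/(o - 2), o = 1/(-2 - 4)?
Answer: -3350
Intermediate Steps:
o = -⅙ (o = 1/(-6) = -⅙ ≈ -0.16667)
f(G, H) = -12*G/13 (f(G, H) = (G + G)/(-⅙ - 2) = (2*G)/(-13/6) = (2*G)*(-6/13) = -12*G/13)
T(U, R) = R*U
-50*67 + T(0, f(-2, 0)) = -50*67 - 12/13*(-2)*0 = -3350 + (24/13)*0 = -3350 + 0 = -3350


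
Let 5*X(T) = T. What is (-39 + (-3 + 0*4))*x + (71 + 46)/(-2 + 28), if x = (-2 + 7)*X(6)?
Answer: -495/2 ≈ -247.50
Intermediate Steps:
X(T) = T/5
x = 6 (x = (-2 + 7)*((1/5)*6) = 5*(6/5) = 6)
(-39 + (-3 + 0*4))*x + (71 + 46)/(-2 + 28) = (-39 + (-3 + 0*4))*6 + (71 + 46)/(-2 + 28) = (-39 + (-3 + 0))*6 + 117/26 = (-39 - 3)*6 + 117*(1/26) = -42*6 + 9/2 = -252 + 9/2 = -495/2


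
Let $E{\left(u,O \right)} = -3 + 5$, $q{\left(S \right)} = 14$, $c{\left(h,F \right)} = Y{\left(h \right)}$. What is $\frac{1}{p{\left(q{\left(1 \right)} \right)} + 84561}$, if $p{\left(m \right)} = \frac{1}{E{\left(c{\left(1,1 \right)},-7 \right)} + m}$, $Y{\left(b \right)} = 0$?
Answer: $\frac{16}{1352977} \approx 1.1826 \cdot 10^{-5}$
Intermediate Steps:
$c{\left(h,F \right)} = 0$
$E{\left(u,O \right)} = 2$
$p{\left(m \right)} = \frac{1}{2 + m}$
$\frac{1}{p{\left(q{\left(1 \right)} \right)} + 84561} = \frac{1}{\frac{1}{2 + 14} + 84561} = \frac{1}{\frac{1}{16} + 84561} = \frac{1}{\frac{1352977}{16}} = \frac{16}{1352977}$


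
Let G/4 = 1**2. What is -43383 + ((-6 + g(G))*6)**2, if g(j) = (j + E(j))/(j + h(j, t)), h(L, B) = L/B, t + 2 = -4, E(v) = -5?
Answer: -1048854/25 ≈ -41954.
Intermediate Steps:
t = -6 (t = -2 - 4 = -6)
G = 4 (G = 4*1**2 = 4*1 = 4)
g(j) = 6*(-5 + j)/(5*j) (g(j) = (j - 5)/(j + j/(-6)) = (-5 + j)/(j + j*(-1/6)) = (-5 + j)/(j - j/6) = (-5 + j)/((5*j/6)) = (-5 + j)*(6/(5*j)) = 6*(-5 + j)/(5*j))
-43383 + ((-6 + g(G))*6)**2 = -43383 + ((-6 + (6/5 - 6/4))*6)**2 = -43383 + ((-6 + (6/5 - 6*1/4))*6)**2 = -43383 + ((-6 + (6/5 - 3/2))*6)**2 = -43383 + ((-6 - 3/10)*6)**2 = -43383 + (-63/10*6)**2 = -43383 + (-189/5)**2 = -43383 + 35721/25 = -1048854/25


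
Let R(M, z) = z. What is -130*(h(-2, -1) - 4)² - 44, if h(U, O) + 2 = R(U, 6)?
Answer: -44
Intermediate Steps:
h(U, O) = 4 (h(U, O) = -2 + 6 = 4)
-130*(h(-2, -1) - 4)² - 44 = -130*(4 - 4)² - 44 = -130*0² - 44 = -130*0 - 44 = 0 - 44 = -44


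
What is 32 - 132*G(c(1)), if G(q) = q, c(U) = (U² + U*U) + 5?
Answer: -892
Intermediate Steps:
c(U) = 5 + 2*U² (c(U) = (U² + U²) + 5 = 2*U² + 5 = 5 + 2*U²)
32 - 132*G(c(1)) = 32 - 132*(5 + 2*1²) = 32 - 132*(5 + 2*1) = 32 - 132*(5 + 2) = 32 - 132*7 = 32 - 924 = -892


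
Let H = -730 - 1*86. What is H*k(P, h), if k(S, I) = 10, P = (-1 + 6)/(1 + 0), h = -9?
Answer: -8160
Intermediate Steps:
P = 5 (P = 5/1 = 5*1 = 5)
H = -816 (H = -730 - 86 = -816)
H*k(P, h) = -816*10 = -8160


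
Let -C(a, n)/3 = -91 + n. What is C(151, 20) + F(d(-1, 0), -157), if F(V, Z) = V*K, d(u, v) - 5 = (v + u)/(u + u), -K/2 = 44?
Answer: -271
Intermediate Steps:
K = -88 (K = -2*44 = -88)
d(u, v) = 5 + (u + v)/(2*u) (d(u, v) = 5 + (v + u)/(u + u) = 5 + (u + v)/((2*u)) = 5 + (u + v)*(1/(2*u)) = 5 + (u + v)/(2*u))
F(V, Z) = -88*V (F(V, Z) = V*(-88) = -88*V)
C(a, n) = 273 - 3*n (C(a, n) = -3*(-91 + n) = 273 - 3*n)
C(151, 20) + F(d(-1, 0), -157) = (273 - 3*20) - 44*(0 + 11*(-1))/(-1) = (273 - 60) - 44*(-1)*(0 - 11) = 213 - 44*(-1)*(-11) = 213 - 88*11/2 = 213 - 484 = -271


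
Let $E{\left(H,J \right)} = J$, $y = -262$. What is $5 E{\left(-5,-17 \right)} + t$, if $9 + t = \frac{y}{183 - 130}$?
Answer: $- \frac{5244}{53} \approx -98.943$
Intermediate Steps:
$t = - \frac{739}{53}$ ($t = -9 - \frac{262}{183 - 130} = -9 - \frac{262}{53} = - \frac{739}{53} \approx -13.943$)
$5 E{\left(-5,-17 \right)} + t = 5 \left(-17\right) - \frac{739}{53} = -85 - \frac{739}{53} = - \frac{5244}{53}$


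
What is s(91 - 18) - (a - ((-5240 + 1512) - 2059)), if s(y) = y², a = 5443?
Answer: -5901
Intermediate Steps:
s(91 - 18) - (a - ((-5240 + 1512) - 2059)) = (91 - 18)² - (5443 - ((-5240 + 1512) - 2059)) = 73² - (5443 - (-3728 - 2059)) = 5329 - (5443 - 1*(-5787)) = 5329 - (5443 + 5787) = 5329 - 1*11230 = 5329 - 11230 = -5901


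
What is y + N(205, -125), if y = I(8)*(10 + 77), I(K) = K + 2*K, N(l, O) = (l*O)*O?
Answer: 3205213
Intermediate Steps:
N(l, O) = l*O**2 (N(l, O) = (O*l)*O = l*O**2)
I(K) = 3*K
y = 2088 (y = (3*8)*(10 + 77) = 24*87 = 2088)
y + N(205, -125) = 2088 + 205*(-125)**2 = 2088 + 205*15625 = 2088 + 3203125 = 3205213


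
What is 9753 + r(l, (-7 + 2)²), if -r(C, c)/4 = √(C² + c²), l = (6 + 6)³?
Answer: 9753 - 4*√2986609 ≈ 2840.3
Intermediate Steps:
l = 1728 (l = 12³ = 1728)
r(C, c) = -4*√(C² + c²)
9753 + r(l, (-7 + 2)²) = 9753 - 4*√(1728² + ((-7 + 2)²)²) = 9753 - 4*√(2985984 + ((-5)²)²) = 9753 - 4*√(2985984 + 25²) = 9753 - 4*√(2985984 + 625) = 9753 - 4*√2986609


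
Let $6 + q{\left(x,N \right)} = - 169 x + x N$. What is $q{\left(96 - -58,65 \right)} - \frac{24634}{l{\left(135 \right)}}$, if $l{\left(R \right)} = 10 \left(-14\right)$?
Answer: $- \frac{1109223}{70} \approx -15846.0$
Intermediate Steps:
$q{\left(x,N \right)} = -6 - 169 x + N x$ ($q{\left(x,N \right)} = -6 + \left(- 169 x + x N\right) = -6 + \left(- 169 x + N x\right) = -6 - 169 x + N x$)
$l{\left(R \right)} = -140$
$q{\left(96 - -58,65 \right)} - \frac{24634}{l{\left(135 \right)}} = \left(-6 - 169 \left(96 - -58\right) + 65 \left(96 - -58\right)\right) - \frac{24634}{-140} = \left(-6 - 169 \left(96 + 58\right) + 65 \left(96 + 58\right)\right) - - \frac{12317}{70} = \left(-6 - 26026 + 65 \cdot 154\right) + \frac{12317}{70} = \left(-6 - 26026 + 10010\right) + \frac{12317}{70} = -16022 + \frac{12317}{70} = - \frac{1109223}{70}$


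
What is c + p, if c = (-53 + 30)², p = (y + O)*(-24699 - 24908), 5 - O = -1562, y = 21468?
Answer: -1142696716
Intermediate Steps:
O = 1567 (O = 5 - 1*(-1562) = 5 + 1562 = 1567)
p = -1142697245 (p = (21468 + 1567)*(-24699 - 24908) = 23035*(-49607) = -1142697245)
c = 529 (c = (-23)² = 529)
c + p = 529 - 1142697245 = -1142696716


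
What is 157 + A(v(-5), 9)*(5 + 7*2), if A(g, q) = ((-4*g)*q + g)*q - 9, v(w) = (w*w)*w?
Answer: 748111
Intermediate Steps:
v(w) = w³ (v(w) = w²*w = w³)
A(g, q) = -9 + q*(g - 4*g*q) (A(g, q) = (-4*g*q + g)*q - 9 = (g - 4*g*q)*q - 9 = q*(g - 4*g*q) - 9 = -9 + q*(g - 4*g*q))
157 + A(v(-5), 9)*(5 + 7*2) = 157 + (-9 + (-5)³*9 - 4*(-5)³*9²)*(5 + 7*2) = 157 + (-9 - 125*9 - 4*(-125)*81)*(5 + 14) = 157 + (-9 - 1125 + 40500)*19 = 157 + 39366*19 = 157 + 747954 = 748111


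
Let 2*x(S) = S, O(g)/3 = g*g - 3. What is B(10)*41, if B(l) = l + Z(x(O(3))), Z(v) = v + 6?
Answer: 1025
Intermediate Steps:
O(g) = -9 + 3*g² (O(g) = 3*(g*g - 3) = 3*(g² - 3) = 3*(-3 + g²) = -9 + 3*g²)
x(S) = S/2
Z(v) = 6 + v
B(l) = 15 + l (B(l) = l + (6 + (-9 + 3*3²)/2) = l + (6 + (-9 + 3*9)/2) = l + (6 + (-9 + 27)/2) = l + (6 + (½)*18) = l + (6 + 9) = l + 15 = 15 + l)
B(10)*41 = (15 + 10)*41 = 25*41 = 1025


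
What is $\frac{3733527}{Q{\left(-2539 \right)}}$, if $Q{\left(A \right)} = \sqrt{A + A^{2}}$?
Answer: $\frac{1244509 \sqrt{715998}}{715998} \approx 1470.8$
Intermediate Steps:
$\frac{3733527}{Q{\left(-2539 \right)}} = \frac{3733527}{\sqrt{- 2539 \left(1 - 2539\right)}} = \frac{3733527}{\sqrt{\left(-2539\right) \left(-2538\right)}} = \frac{3733527}{\sqrt{6443982}} = \frac{3733527}{3 \sqrt{715998}} = 3733527 \frac{\sqrt{715998}}{2147994} = \frac{1244509 \sqrt{715998}}{715998}$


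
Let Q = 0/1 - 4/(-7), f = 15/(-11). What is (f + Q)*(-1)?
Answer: 61/77 ≈ 0.79221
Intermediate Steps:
f = -15/11 (f = 15*(-1/11) = -15/11 ≈ -1.3636)
Q = 4/7 (Q = 0*1 - 4*(-1/7) = 0 + 4/7 = 4/7 ≈ 0.57143)
(f + Q)*(-1) = (-15/11 + 4/7)*(-1) = -61/77*(-1) = 61/77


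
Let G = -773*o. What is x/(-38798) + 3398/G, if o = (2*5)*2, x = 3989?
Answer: -24188193/74977135 ≈ -0.32261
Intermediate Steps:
o = 20 (o = 10*2 = 20)
G = -15460 (G = -773*20 = -15460)
x/(-38798) + 3398/G = 3989/(-38798) + 3398/(-15460) = 3989*(-1/38798) + 3398*(-1/15460) = -3989/38798 - 1699/7730 = -24188193/74977135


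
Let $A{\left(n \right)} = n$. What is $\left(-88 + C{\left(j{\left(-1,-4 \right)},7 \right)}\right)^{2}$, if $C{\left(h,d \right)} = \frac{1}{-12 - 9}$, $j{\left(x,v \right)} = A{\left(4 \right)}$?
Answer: $\frac{3418801}{441} \approx 7752.4$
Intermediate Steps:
$j{\left(x,v \right)} = 4$
$C{\left(h,d \right)} = - \frac{1}{21}$ ($C{\left(h,d \right)} = \frac{1}{-21} = - \frac{1}{21}$)
$\left(-88 + C{\left(j{\left(-1,-4 \right)},7 \right)}\right)^{2} = \left(-88 - \frac{1}{21}\right)^{2} = \left(- \frac{1849}{21}\right)^{2} = \frac{3418801}{441}$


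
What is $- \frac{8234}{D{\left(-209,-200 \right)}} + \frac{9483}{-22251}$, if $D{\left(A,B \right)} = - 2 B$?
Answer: $- \frac{31167989}{1483400} \approx -21.011$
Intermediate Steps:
$- \frac{8234}{D{\left(-209,-200 \right)}} + \frac{9483}{-22251} = - \frac{8234}{\left(-2\right) \left(-200\right)} + \frac{9483}{-22251} = - \frac{8234}{400} + 9483 \left(- \frac{1}{22251}\right) = \left(-8234\right) \frac{1}{400} - \frac{3161}{7417} = - \frac{4117}{200} - \frac{3161}{7417} = - \frac{31167989}{1483400}$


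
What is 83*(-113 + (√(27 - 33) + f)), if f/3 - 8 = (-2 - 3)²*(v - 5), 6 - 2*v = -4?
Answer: -7387 + 83*I*√6 ≈ -7387.0 + 203.31*I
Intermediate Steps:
v = 5 (v = 3 - ½*(-4) = 3 + 2 = 5)
f = 24 (f = 24 + 3*((-2 - 3)²*(5 - 5)) = 24 + 3*((-5)²*0) = 24 + 3*(25*0) = 24 + 3*0 = 24 + 0 = 24)
83*(-113 + (√(27 - 33) + f)) = 83*(-113 + (√(27 - 33) + 24)) = 83*(-113 + (√(-6) + 24)) = 83*(-113 + (I*√6 + 24)) = 83*(-113 + (24 + I*√6)) = 83*(-89 + I*√6) = -7387 + 83*I*√6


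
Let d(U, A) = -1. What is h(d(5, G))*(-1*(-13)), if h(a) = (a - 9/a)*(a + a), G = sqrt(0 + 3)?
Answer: -208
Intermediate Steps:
G = sqrt(3) ≈ 1.7320
h(a) = 2*a*(a - 9/a) (h(a) = (a - 9/a)*(2*a) = 2*a*(a - 9/a))
h(d(5, G))*(-1*(-13)) = (-18 + 2*(-1)**2)*(-1*(-13)) = (-18 + 2*1)*13 = (-18 + 2)*13 = -16*13 = -208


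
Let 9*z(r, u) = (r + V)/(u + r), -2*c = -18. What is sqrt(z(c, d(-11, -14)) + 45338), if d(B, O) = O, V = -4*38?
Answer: 23*sqrt(19285)/15 ≈ 212.93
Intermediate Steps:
c = 9 (c = -1/2*(-18) = 9)
V = -152
z(r, u) = (-152 + r)/(9*(r + u)) (z(r, u) = ((r - 152)/(u + r))/9 = ((-152 + r)/(r + u))/9 = (-152 + r)/(9*(r + u)))
sqrt(z(c, d(-11, -14)) + 45338) = sqrt((-152 + 9)/(9*(9 - 14)) + 45338) = sqrt((1/9)*(-143)/(-5) + 45338) = sqrt((1/9)*(-1/5)*(-143) + 45338) = sqrt(143/45 + 45338) = sqrt(2040353/45) = 23*sqrt(19285)/15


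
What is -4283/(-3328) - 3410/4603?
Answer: 8366169/15318784 ≈ 0.54614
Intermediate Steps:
-4283/(-3328) - 3410/4603 = -4283*(-1/3328) - 3410*1/4603 = 4283/3328 - 3410/4603 = 8366169/15318784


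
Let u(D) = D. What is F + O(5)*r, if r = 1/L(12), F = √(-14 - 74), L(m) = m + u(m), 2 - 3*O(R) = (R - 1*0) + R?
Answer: -⅑ + 2*I*√22 ≈ -0.11111 + 9.3808*I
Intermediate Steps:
O(R) = ⅔ - 2*R/3 (O(R) = ⅔ - ((R - 1*0) + R)/3 = ⅔ - ((R + 0) + R)/3 = ⅔ - (R + R)/3 = ⅔ - 2*R/3)
L(m) = 2*m (L(m) = m + m = 2*m)
F = 2*I*√22 (F = √(-88) = 2*I*√22 ≈ 9.3808*I)
r = 1/24 (r = 1/(2*12) = 1/24 ≈ 0.041667)
F + O(5)*r = 2*I*√22 + (⅔ - ⅔*5)*(1/24) = 2*I*√22 + (⅔ - 10/3)*(1/24) = 2*I*√22 - 8/3*1/24 = 2*I*√22 - ⅑ = -⅑ + 2*I*√22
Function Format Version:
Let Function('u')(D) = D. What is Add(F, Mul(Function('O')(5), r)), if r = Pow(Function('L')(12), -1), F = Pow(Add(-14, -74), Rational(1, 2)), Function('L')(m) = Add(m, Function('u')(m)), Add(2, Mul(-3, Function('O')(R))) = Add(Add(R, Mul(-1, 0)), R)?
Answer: Add(Rational(-1, 9), Mul(2, I, Pow(22, Rational(1, 2)))) ≈ Add(-0.11111, Mul(9.3808, I))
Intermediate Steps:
Function('O')(R) = Add(Rational(2, 3), Mul(Rational(-2, 3), R)) (Function('O')(R) = Add(Rational(2, 3), Mul(Rational(-1, 3), Add(Add(R, Mul(-1, 0)), R))) = Add(Rational(2, 3), Mul(Rational(-1, 3), Add(Add(R, 0), R))) = Add(Rational(2, 3), Mul(Rational(-1, 3), Add(R, R))) = Add(Rational(2, 3), Mul(Rational(-1, 3), Mul(2, R))) = Add(Rational(2, 3), Mul(Rational(-2, 3), R)))
Function('L')(m) = Mul(2, m) (Function('L')(m) = Add(m, m) = Mul(2, m))
F = Mul(2, I, Pow(22, Rational(1, 2))) (F = Pow(-88, Rational(1, 2)) = Mul(2, I, Pow(22, Rational(1, 2))) ≈ Mul(9.3808, I))
r = Rational(1, 24) (r = Pow(Mul(2, 12), -1) = Pow(24, -1) = Rational(1, 24) ≈ 0.041667)
Add(F, Mul(Function('O')(5), r)) = Add(Mul(2, I, Pow(22, Rational(1, 2))), Mul(Add(Rational(2, 3), Mul(Rational(-2, 3), 5)), Rational(1, 24))) = Add(Mul(2, I, Pow(22, Rational(1, 2))), Mul(Add(Rational(2, 3), Rational(-10, 3)), Rational(1, 24))) = Add(Mul(2, I, Pow(22, Rational(1, 2))), Mul(Rational(-8, 3), Rational(1, 24))) = Add(Mul(2, I, Pow(22, Rational(1, 2))), Rational(-1, 9)) = Add(Rational(-1, 9), Mul(2, I, Pow(22, Rational(1, 2))))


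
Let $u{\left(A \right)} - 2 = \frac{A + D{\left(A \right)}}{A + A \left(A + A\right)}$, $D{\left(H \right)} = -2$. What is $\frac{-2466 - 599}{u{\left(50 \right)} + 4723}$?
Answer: $- \frac{7739125}{11930649} \approx -0.64868$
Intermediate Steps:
$u{\left(A \right)} = 2 + \frac{-2 + A}{A + 2 A^{2}}$ ($u{\left(A \right)} = 2 + \frac{A - 2}{A + A \left(A + A\right)} = 2 + \frac{-2 + A}{A + A 2 A} = 2 + \frac{-2 + A}{A + 2 A^{2}}$)
$\frac{-2466 - 599}{u{\left(50 \right)} + 4723} = \frac{-2466 - 599}{\frac{-2 + 3 \cdot 50 + 4 \cdot 50^{2}}{50 \left(1 + 2 \cdot 50\right)} + 4723} = - \frac{3065}{\frac{-2 + 150 + 4 \cdot 2500}{50 \left(1 + 100\right)} + 4723} = - \frac{3065}{\frac{-2 + 150 + 10000}{50 \cdot 101} + 4723} = - \frac{3065}{\frac{1}{50} \cdot \frac{1}{101} \cdot 10148 + 4723} = - \frac{3065}{\frac{5074}{2525} + 4723} = - \frac{3065}{\frac{11930649}{2525}} = \left(-3065\right) \frac{2525}{11930649} = - \frac{7739125}{11930649}$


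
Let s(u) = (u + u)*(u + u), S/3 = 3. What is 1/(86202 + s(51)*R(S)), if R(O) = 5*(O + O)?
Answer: 1/1022562 ≈ 9.7794e-7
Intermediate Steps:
S = 9 (S = 3*3 = 9)
R(O) = 10*O (R(O) = 5*(2*O) = 10*O)
s(u) = 4*u² (s(u) = (2*u)*(2*u) = 4*u²)
1/(86202 + s(51)*R(S)) = 1/(86202 + (4*51²)*(10*9)) = 1/(86202 + (4*2601)*90) = 1/(86202 + 10404*90) = 1/(86202 + 936360) = 1/1022562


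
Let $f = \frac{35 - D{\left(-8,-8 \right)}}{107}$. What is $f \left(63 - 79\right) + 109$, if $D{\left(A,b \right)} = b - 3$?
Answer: $\frac{10927}{107} \approx 102.12$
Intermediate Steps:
$D{\left(A,b \right)} = -3 + b$
$f = \frac{46}{107}$ ($f = \frac{35 - \left(-3 - 8\right)}{107} = \left(35 - -11\right) \frac{1}{107} = \left(35 + 11\right) \frac{1}{107} = 46 \cdot \frac{1}{107} = \frac{46}{107} \approx 0.42991$)
$f \left(63 - 79\right) + 109 = \frac{46 \left(63 - 79\right)}{107} + 109 = \frac{46}{107} \left(-16\right) + 109 = - \frac{736}{107} + 109 = \frac{10927}{107}$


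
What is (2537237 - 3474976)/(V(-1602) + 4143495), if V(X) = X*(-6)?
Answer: -937739/4153107 ≈ -0.22579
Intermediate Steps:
V(X) = -6*X
(2537237 - 3474976)/(V(-1602) + 4143495) = (2537237 - 3474976)/(-6*(-1602) + 4143495) = -937739/(9612 + 4143495) = -937739/4153107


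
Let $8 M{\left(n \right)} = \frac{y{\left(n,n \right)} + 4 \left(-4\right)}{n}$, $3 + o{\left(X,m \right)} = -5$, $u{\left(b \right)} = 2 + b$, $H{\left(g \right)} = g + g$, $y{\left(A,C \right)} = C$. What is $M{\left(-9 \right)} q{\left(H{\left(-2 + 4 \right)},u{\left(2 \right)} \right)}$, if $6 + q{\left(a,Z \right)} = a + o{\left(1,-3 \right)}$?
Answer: $- \frac{125}{36} \approx -3.4722$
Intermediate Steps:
$H{\left(g \right)} = 2 g$
$o{\left(X,m \right)} = -8$ ($o{\left(X,m \right)} = -3 - 5 = -8$)
$q{\left(a,Z \right)} = -14 + a$ ($q{\left(a,Z \right)} = -6 + \left(a - 8\right) = -6 + \left(-8 + a\right) = -14 + a$)
$M{\left(n \right)} = \frac{-16 + n}{8 n}$ ($M{\left(n \right)} = \frac{\left(n + 4 \left(-4\right)\right) \frac{1}{n}}{8} = \frac{\left(n - 16\right) \frac{1}{n}}{8} = \frac{\left(-16 + n\right) \frac{1}{n}}{8} = \frac{\frac{1}{n} \left(-16 + n\right)}{8} = \frac{-16 + n}{8 n}$)
$M{\left(-9 \right)} q{\left(H{\left(-2 + 4 \right)},u{\left(2 \right)} \right)} = \frac{-16 - 9}{8 \left(-9\right)} \left(-14 + 2 \left(-2 + 4\right)\right) = \frac{1}{8} \left(- \frac{1}{9}\right) \left(-25\right) \left(-14 + 2 \cdot 2\right) = \frac{25 \left(-14 + 4\right)}{72} = \frac{25}{72} \left(-10\right) = - \frac{125}{36}$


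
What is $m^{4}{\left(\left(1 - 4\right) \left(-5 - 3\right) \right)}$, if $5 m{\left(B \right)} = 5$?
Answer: $1$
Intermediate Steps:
$m{\left(B \right)} = 1$ ($m{\left(B \right)} = \frac{1}{5} \cdot 5 = 1$)
$m^{4}{\left(\left(1 - 4\right) \left(-5 - 3\right) \right)} = 1^{4} = 1$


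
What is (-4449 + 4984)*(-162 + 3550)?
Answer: 1812580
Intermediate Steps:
(-4449 + 4984)*(-162 + 3550) = 535*3388 = 1812580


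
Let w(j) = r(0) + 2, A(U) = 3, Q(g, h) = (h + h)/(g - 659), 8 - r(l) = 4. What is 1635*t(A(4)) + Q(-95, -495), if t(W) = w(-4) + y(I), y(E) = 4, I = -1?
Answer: 6164445/377 ≈ 16351.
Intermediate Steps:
r(l) = 4 (r(l) = 8 - 1*4 = 8 - 4 = 4)
Q(g, h) = 2*h/(-659 + g) (Q(g, h) = (2*h)/(-659 + g) = 2*h/(-659 + g))
w(j) = 6 (w(j) = 4 + 2 = 6)
t(W) = 10 (t(W) = 6 + 4 = 10)
1635*t(A(4)) + Q(-95, -495) = 1635*10 + 2*(-495)/(-659 - 95) = 16350 + 2*(-495)/(-754) = 16350 + 2*(-495)*(-1/754) = 16350 + 495/377 = 6164445/377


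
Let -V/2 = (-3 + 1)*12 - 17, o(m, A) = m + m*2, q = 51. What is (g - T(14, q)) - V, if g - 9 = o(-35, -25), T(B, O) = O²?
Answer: -2779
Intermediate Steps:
o(m, A) = 3*m (o(m, A) = m + 2*m = 3*m)
g = -96 (g = 9 + 3*(-35) = 9 - 105 = -96)
V = 82 (V = -2*((-3 + 1)*12 - 17) = -2*(-2*12 - 17) = -2*(-24 - 17) = -2*(-41) = 82)
(g - T(14, q)) - V = (-96 - 1*51²) - 1*82 = (-96 - 1*2601) - 82 = (-96 - 2601) - 82 = -2697 - 82 = -2779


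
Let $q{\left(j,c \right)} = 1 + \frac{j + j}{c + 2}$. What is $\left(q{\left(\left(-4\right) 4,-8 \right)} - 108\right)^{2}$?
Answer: $\frac{93025}{9} \approx 10336.0$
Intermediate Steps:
$q{\left(j,c \right)} = 1 + \frac{2 j}{2 + c}$
$\left(q{\left(\left(-4\right) 4,-8 \right)} - 108\right)^{2} = \left(\frac{2 - 8 + 2 \left(\left(-4\right) 4\right)}{2 - 8} - 108\right)^{2} = \left(\frac{2 - 8 + 2 \left(-16\right)}{-6} - 108\right)^{2} = \left(- \frac{2 - 8 - 32}{6} - 108\right)^{2} = \left(\left(- \frac{1}{6}\right) \left(-38\right) - 108\right)^{2} = \left(\frac{19}{3} - 108\right)^{2} = \left(- \frac{305}{3}\right)^{2} = \frac{93025}{9}$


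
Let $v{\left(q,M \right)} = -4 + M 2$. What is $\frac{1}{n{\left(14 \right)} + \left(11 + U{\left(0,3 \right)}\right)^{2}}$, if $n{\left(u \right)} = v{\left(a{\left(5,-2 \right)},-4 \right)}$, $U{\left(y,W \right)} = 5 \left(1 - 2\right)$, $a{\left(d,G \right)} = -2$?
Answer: $\frac{1}{24} \approx 0.041667$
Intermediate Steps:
$v{\left(q,M \right)} = -4 + 2 M$
$U{\left(y,W \right)} = -5$ ($U{\left(y,W \right)} = 5 \left(-1\right) = -5$)
$n{\left(u \right)} = -12$ ($n{\left(u \right)} = -4 + 2 \left(-4\right) = -4 - 8 = -12$)
$\frac{1}{n{\left(14 \right)} + \left(11 + U{\left(0,3 \right)}\right)^{2}} = \frac{1}{-12 + \left(11 - 5\right)^{2}} = \frac{1}{-12 + 6^{2}} = \frac{1}{-12 + 36} = \frac{1}{24}$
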